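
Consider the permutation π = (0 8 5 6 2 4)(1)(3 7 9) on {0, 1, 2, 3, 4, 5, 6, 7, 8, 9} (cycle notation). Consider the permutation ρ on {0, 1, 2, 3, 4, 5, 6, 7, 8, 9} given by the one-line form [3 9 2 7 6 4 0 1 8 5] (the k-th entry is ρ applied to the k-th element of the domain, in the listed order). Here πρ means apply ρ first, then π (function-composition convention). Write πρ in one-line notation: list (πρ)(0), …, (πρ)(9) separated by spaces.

(πρ)(x) = π(ρ(x)). Computing each image: π(ρ(0)) = π(3) = 7, π(ρ(1)) = π(9) = 3, π(ρ(2)) = π(2) = 4, π(ρ(3)) = π(7) = 9, π(ρ(4)) = π(6) = 2, π(ρ(5)) = π(4) = 0, π(ρ(6)) = π(0) = 8, π(ρ(7)) = π(1) = 1, π(ρ(8)) = π(8) = 5, π(ρ(9)) = π(5) = 6.
Hence πρ = [7 3 4 9 2 0 8 1 5 6].

7 3 4 9 2 0 8 1 5 6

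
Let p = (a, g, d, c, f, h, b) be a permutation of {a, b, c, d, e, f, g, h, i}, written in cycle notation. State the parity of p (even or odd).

even

The cycle lengths are 7, 1, 1.
A cycle of length ℓ contributes ℓ−1 transpositions, so p is a product of 6 transpositions — even.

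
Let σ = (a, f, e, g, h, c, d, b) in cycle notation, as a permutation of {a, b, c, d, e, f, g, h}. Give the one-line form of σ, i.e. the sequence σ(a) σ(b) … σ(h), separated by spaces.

f a d b g e h c

Each element maps to the next entry in its cycle (wrapping to the front): a→f, b→a, c→d, d→b, e→g, f→e, g→h, h→c.
So the one-line form is f a d b g e h c.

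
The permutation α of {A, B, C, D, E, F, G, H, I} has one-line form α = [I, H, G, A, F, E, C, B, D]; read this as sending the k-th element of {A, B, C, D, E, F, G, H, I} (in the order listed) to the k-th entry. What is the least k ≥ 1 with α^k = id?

Writing α as disjoint cycles, the cycle lengths are 3, 2, 2, 2.
The order of α is the least common multiple of its cycle lengths: lcm(3, 2, 2, 2) = 6.

6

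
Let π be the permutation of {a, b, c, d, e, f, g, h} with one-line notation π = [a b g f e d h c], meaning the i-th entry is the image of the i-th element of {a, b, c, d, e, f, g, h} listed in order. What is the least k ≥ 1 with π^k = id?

Decomposing into disjoint cycles gives cycle lengths 3, 2, 1, 1, 1.
Since disjoint cycles commute, ord(π) = lcm(3, 2) = 6.

6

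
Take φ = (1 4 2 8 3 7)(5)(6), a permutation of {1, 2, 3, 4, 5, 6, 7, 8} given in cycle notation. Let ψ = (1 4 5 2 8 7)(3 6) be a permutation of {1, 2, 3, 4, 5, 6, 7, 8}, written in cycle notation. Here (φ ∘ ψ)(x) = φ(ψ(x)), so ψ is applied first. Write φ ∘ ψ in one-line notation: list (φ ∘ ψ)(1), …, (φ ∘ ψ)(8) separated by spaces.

2 3 6 5 8 7 4 1

(φ ∘ ψ)(x) = φ(ψ(x)). Computing each image: φ(ψ(1)) = φ(4) = 2, φ(ψ(2)) = φ(8) = 3, φ(ψ(3)) = φ(6) = 6, φ(ψ(4)) = φ(5) = 5, φ(ψ(5)) = φ(2) = 8, φ(ψ(6)) = φ(3) = 7, φ(ψ(7)) = φ(1) = 4, φ(ψ(8)) = φ(7) = 1.
Hence φ ∘ ψ = [2 3 6 5 8 7 4 1].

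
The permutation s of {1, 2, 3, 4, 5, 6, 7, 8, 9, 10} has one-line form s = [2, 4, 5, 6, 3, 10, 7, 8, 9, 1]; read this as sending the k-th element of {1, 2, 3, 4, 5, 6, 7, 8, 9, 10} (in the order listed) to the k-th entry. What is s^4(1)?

Tracing 1 → 2 → … returns to 1 after 5 steps, so 1 lies in a 5-cycle (1 2 4 6 10).
Advancing 4 steps from 1: 1 → 2 → 4 → 6 → 10.

10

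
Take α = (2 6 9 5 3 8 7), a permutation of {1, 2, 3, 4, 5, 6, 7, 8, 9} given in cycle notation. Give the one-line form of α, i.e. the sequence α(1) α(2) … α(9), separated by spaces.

Each element maps to the next entry in its cycle (wrapping to the front): 1↦1, 2↦6, 3↦8, 4↦4, 5↦3, 6↦9, 7↦2, 8↦7, 9↦5.
So the one-line form is 1 6 8 4 3 9 2 7 5.

1 6 8 4 3 9 2 7 5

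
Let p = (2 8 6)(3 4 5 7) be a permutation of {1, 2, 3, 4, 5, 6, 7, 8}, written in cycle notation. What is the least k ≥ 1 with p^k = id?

12

The cycle type of p is (4, 3, 1).
The order of p is the least common multiple of its cycle lengths: lcm(4, 3) = 12.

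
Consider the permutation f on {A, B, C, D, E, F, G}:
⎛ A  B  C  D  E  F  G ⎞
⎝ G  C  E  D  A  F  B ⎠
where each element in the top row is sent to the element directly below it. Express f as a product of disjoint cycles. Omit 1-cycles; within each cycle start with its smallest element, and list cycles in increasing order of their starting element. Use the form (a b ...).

(A G B C E)

Iterating f from A gives A → G → B → C → E → A; that is the 5-cycle (A G B C E).
Repeating from the next unused element and collecting all non-trivial cycles gives (A G B C E).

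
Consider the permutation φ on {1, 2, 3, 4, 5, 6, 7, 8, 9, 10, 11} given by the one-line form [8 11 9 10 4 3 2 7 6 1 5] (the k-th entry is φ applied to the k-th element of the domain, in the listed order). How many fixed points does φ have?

No element satisfies φ(x) = x, so there are 0 fixed points.

0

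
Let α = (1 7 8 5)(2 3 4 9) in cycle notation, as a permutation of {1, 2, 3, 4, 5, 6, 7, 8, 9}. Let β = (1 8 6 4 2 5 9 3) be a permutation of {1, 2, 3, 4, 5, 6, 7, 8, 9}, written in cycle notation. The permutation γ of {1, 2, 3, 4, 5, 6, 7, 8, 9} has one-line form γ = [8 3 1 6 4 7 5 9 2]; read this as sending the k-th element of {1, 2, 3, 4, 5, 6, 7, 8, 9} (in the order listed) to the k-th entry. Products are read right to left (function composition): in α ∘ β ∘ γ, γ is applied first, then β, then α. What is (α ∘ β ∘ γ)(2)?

7

Apply the permutations in order: γ(2) = 3, then β(3) = 1, then α(1) = 7. So (α ∘ β ∘ γ)(2) = 7.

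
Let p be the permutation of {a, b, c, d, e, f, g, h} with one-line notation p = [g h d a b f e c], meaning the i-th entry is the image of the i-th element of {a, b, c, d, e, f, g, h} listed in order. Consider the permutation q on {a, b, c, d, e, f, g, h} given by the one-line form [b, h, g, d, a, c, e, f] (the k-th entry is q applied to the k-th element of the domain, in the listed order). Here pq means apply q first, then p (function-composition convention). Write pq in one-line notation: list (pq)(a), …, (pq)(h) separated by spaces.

h c e a g d b f

(pq)(x) = p(q(x)). Computing each image: p(q(a)) = p(b) = h, p(q(b)) = p(h) = c, p(q(c)) = p(g) = e, p(q(d)) = p(d) = a, p(q(e)) = p(a) = g, p(q(f)) = p(c) = d, p(q(g)) = p(e) = b, p(q(h)) = p(f) = f.
Hence pq = [h c e a g d b f].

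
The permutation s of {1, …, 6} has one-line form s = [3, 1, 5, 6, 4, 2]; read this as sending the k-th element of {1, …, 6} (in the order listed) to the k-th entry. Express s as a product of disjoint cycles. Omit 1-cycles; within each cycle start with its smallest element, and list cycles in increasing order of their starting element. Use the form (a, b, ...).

(1, 3, 5, 4, 6, 2)

From 1: 1 → 3 → 5 → 4 → 6 → 2 → 1, closing the cycle (1, 3, 5, 4, 6, 2).
Repeating from the next unused element and collecting all non-trivial cycles gives (1, 3, 5, 4, 6, 2).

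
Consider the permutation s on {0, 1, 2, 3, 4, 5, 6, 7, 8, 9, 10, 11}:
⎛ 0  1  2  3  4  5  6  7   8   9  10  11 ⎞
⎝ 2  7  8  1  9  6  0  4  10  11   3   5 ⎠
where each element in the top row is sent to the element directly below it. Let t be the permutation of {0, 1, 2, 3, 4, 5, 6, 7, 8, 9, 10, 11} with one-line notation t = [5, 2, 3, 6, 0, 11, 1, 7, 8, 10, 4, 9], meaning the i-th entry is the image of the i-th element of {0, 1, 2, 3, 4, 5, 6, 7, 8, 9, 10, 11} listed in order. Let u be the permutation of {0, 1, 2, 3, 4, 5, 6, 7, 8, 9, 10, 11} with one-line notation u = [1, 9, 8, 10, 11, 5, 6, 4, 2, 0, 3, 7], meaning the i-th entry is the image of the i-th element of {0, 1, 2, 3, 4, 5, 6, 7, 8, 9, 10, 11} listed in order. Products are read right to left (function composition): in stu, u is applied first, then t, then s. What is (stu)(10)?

(stu)(10) = s(t(u(10))). u(10) = 3, then t(3) = 6, then s(6) = 0, so the result is 0.

0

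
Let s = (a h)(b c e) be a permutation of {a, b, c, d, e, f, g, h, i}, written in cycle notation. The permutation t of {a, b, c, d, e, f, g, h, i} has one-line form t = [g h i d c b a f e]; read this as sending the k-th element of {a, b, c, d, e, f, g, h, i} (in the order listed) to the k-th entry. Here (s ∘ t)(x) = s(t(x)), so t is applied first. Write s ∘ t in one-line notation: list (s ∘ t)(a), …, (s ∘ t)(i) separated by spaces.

g a i d e c h f b

For each element, apply t then s: a → g → g; b → h → a; c → i → i; d → d → d; e → c → e; f → b → c; g → a → h; h → f → f; i → e → b.
Collecting the images, s ∘ t = [g a i d e c h f b].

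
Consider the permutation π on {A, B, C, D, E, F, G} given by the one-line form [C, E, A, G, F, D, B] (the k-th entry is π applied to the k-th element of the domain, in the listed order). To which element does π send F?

F is element number 6 of the domain, and entry number 6 of the one-line form is D, so π(F) = D.

D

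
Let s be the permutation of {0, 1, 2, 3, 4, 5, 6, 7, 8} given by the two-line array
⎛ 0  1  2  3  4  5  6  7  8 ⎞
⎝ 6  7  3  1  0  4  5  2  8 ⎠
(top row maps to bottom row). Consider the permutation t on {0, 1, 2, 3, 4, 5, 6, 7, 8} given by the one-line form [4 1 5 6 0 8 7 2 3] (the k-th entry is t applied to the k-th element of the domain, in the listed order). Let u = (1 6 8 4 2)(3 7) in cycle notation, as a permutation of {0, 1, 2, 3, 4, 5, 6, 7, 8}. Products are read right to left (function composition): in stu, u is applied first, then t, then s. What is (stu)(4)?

4

Apply the permutations in order: u(4) = 2, then t(2) = 5, then s(5) = 4. So (stu)(4) = 4.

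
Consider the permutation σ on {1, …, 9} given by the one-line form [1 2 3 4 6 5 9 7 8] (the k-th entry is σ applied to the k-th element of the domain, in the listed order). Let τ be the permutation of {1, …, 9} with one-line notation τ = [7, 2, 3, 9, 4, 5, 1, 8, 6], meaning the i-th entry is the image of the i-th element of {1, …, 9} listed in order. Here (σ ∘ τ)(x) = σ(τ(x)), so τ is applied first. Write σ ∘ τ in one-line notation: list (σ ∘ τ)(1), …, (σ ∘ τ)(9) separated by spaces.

(σ ∘ τ)(x) = σ(τ(x)). Computing each image: σ(τ(1)) = σ(7) = 9, σ(τ(2)) = σ(2) = 2, σ(τ(3)) = σ(3) = 3, σ(τ(4)) = σ(9) = 8, σ(τ(5)) = σ(4) = 4, σ(τ(6)) = σ(5) = 6, σ(τ(7)) = σ(1) = 1, σ(τ(8)) = σ(8) = 7, σ(τ(9)) = σ(6) = 5.
Hence σ ∘ τ = [9 2 3 8 4 6 1 7 5].

9 2 3 8 4 6 1 7 5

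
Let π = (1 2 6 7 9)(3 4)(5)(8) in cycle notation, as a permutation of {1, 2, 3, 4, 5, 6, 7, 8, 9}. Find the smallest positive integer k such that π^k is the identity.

The disjoint cycles have lengths 5, 2, 1, 1.
The order of π is the least common multiple of its cycle lengths: lcm(5, 2) = 10.

10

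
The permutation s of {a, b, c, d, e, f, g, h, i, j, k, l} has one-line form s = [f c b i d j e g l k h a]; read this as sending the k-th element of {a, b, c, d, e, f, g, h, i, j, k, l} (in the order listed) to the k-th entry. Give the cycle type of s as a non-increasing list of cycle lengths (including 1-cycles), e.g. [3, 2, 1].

The disjoint cycles are (a f j k h g e d i l)(b c), with lengths 10, 2 in non-increasing order.

[10, 2]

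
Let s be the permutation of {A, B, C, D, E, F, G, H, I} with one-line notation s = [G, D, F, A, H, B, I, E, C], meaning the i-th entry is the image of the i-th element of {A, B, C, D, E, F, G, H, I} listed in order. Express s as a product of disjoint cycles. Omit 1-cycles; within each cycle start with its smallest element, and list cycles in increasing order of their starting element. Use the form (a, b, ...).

(A, G, I, C, F, B, D)(E, H)

From A: A → G → I → C → F → B → D → A, closing the cycle (A, G, I, C, F, B, D).
Continuing from each remaining unvisited element yields (A, G, I, C, F, B, D)(E, H).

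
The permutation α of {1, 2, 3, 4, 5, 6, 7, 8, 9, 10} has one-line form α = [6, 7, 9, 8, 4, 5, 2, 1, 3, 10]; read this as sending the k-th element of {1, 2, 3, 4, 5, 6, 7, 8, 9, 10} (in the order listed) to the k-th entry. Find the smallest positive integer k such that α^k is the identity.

10

Writing α as disjoint cycles, the cycle lengths are 5, 2, 2, 1.
The order is lcm(5, 2, 2) = 10.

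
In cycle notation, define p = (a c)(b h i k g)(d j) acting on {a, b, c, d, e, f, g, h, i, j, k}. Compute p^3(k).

h

k lies in the 5-cycle (b h i k g).
Advancing 3 steps from k: k → g → b → h.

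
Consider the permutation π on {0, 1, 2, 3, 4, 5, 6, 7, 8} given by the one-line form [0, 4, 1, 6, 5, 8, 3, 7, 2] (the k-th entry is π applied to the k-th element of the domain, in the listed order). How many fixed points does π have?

2

The fixed points (elements with π(x) = x) are {0, 7}, so there are 2.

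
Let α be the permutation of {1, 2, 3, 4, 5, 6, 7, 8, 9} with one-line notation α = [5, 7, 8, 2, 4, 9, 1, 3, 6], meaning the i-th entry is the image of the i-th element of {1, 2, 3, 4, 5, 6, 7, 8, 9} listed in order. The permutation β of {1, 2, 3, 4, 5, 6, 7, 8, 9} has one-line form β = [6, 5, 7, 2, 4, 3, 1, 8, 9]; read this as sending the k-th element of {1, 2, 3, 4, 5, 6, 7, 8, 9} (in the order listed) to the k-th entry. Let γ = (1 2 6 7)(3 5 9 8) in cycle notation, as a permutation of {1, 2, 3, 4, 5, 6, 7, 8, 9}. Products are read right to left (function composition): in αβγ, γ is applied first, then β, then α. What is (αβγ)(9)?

(αβγ)(9) = α(β(γ(9))). γ(9) = 8, then β(8) = 8, then α(8) = 3, so the result is 3.

3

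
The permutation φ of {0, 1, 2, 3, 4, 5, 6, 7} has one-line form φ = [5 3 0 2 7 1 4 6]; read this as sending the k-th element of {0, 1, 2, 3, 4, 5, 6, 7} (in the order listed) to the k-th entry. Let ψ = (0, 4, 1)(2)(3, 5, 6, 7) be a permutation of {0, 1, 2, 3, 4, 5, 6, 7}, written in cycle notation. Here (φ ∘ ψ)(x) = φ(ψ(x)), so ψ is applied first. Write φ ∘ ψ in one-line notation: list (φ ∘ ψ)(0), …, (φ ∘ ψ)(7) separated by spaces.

Chase each element through ψ then φ: 0 → 4 → 7; 1 → 0 → 5; 2 → 2 → 0; 3 → 5 → 1; 4 → 1 → 3; 5 → 6 → 4; 6 → 7 → 6; 7 → 3 → 2.
Collecting the images, φ ∘ ψ = [7 5 0 1 3 4 6 2].

7 5 0 1 3 4 6 2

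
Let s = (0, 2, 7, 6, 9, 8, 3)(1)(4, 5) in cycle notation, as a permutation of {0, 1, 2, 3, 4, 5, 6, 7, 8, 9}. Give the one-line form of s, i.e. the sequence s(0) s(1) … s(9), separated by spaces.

2 1 7 0 5 4 9 6 3 8

Each element maps to the next entry in its cycle (wrapping to the front): 0→2, 1→1, 2→7, 3→0, 4→5, 5→4, 6→9, 7→6, 8→3, 9→8.
So the one-line form is 2 1 7 0 5 4 9 6 3 8.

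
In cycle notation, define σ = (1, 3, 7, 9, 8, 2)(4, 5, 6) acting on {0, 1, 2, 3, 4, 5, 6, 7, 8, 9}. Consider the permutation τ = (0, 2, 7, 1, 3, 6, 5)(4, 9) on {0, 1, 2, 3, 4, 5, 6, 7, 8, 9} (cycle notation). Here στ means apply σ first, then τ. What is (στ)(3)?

1

First apply σ: σ(3) = 7, then τ(7) = 1. Thus (στ)(3) = 1.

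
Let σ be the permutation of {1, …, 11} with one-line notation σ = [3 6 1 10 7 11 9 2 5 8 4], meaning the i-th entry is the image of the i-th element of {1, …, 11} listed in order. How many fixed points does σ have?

No element satisfies σ(x) = x, so there are 0 fixed points.

0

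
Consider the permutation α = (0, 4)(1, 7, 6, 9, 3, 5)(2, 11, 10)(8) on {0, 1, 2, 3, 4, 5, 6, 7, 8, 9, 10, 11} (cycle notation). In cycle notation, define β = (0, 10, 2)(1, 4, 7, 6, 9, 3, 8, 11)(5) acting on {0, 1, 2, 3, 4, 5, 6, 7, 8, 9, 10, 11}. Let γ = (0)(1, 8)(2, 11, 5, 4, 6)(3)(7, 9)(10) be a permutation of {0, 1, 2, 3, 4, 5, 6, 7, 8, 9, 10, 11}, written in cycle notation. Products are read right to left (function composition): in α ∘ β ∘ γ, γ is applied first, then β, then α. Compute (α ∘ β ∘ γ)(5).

6

(α ∘ β ∘ γ)(5) = α(β(γ(5))). γ(5) = 4, then β(4) = 7, then α(7) = 6, so the result is 6.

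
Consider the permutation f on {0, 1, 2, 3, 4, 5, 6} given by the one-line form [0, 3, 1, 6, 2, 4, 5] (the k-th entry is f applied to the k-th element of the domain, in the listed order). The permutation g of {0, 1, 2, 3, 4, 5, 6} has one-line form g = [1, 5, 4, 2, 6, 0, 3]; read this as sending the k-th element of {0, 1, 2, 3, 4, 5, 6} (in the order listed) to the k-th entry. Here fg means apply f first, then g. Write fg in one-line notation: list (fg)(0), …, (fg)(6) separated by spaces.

1 2 5 3 4 6 0

Chase each element through f then g: 0 → 0 → 1; 1 → 3 → 2; 2 → 1 → 5; 3 → 6 → 3; 4 → 2 → 4; 5 → 4 → 6; 6 → 5 → 0.
Collecting the images, fg = [1 2 5 3 4 6 0].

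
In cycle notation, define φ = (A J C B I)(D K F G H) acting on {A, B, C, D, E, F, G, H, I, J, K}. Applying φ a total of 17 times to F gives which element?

F lies in the 5-cycle (D K F G H).
Powers repeat with period 5 on this cycle, and 17 mod 5 = 2, so φ^17(F) = φ^2(F).
Advancing 2 steps from F: F → G → H.

H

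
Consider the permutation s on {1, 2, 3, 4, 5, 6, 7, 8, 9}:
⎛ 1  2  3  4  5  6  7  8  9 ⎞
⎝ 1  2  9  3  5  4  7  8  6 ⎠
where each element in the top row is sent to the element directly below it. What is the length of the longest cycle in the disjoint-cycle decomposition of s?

4

Decomposing into disjoint cycles gives (3 9 6 4); the longest has length 4.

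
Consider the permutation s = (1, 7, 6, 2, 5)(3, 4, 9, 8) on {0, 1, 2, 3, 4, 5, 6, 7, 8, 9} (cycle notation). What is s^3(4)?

4 lies in the 4-cycle (3, 4, 9, 8).
Advancing 3 steps from 4: 4 → 9 → 8 → 3.

3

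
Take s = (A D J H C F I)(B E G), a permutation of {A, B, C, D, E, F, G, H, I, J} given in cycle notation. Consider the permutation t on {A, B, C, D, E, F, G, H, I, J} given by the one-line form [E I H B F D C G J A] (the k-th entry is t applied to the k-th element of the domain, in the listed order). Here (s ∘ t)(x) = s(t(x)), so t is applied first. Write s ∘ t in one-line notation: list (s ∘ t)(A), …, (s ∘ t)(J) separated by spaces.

Chase each element through t then s: A → E → G; B → I → A; C → H → C; D → B → E; E → F → I; F → D → J; G → C → F; H → G → B; I → J → H; J → A → D.
Collecting the images, s ∘ t = [G A C E I J F B H D].

G A C E I J F B H D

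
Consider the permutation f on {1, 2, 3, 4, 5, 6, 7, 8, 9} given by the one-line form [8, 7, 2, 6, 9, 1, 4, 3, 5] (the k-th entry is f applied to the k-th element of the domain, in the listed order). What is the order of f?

Decomposing into disjoint cycles gives cycle lengths 7, 2.
The order is lcm(7, 2) = 14.

14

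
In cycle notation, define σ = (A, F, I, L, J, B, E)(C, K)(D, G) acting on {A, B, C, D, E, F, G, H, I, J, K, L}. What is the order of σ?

14

The cycle type of σ is (7, 2, 2, 1).
The order of σ is the least common multiple of its cycle lengths: lcm(7, 2, 2) = 14.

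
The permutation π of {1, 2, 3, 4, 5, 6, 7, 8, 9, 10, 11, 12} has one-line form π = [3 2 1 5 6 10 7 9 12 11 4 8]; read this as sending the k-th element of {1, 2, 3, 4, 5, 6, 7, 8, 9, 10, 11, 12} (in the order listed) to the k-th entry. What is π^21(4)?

5

Tracing 4 → 5 → … returns to 4 after 5 steps, so 4 lies in a 5-cycle (4 5 6 10 11).
Since the cycle has length 5, π^21 acts on it the same as π^1 (21 mod 5 = 1).
Advancing 1 step from 4: 4 → 5.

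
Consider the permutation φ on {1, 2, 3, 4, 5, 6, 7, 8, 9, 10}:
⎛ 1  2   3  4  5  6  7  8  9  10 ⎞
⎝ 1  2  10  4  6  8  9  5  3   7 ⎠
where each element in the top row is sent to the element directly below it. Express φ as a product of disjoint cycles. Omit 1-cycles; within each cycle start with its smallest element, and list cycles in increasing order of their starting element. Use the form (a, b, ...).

(3, 10, 7, 9)(5, 6, 8)

From 3: 3 → 10 → 7 → 9 → 3, closing the cycle (3, 10, 7, 9).
Continuing from each remaining unvisited element yields (3, 10, 7, 9)(5, 6, 8).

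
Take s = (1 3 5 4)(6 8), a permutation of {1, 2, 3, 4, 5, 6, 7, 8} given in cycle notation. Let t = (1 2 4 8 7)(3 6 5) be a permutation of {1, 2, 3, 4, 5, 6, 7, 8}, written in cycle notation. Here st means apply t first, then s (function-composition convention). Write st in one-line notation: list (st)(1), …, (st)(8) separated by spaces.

2 1 8 6 5 4 3 7

Chase each element through t then s: 1 → 2 → 2; 2 → 4 → 1; 3 → 6 → 8; 4 → 8 → 6; 5 → 3 → 5; 6 → 5 → 4; 7 → 1 → 3; 8 → 7 → 7.
Collecting the images, st = [2 1 8 6 5 4 3 7].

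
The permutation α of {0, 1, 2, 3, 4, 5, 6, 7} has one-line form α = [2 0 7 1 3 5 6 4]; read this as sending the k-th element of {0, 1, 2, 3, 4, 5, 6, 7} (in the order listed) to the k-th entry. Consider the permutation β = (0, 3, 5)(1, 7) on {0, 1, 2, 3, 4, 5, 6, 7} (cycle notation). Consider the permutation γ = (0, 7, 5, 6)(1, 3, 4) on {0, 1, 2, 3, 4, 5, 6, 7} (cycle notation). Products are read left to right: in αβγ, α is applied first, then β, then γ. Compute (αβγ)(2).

3

(αβγ)(2) = γ(β(α(2))). α(2) = 7, then β(7) = 1, then γ(1) = 3, so the result is 3.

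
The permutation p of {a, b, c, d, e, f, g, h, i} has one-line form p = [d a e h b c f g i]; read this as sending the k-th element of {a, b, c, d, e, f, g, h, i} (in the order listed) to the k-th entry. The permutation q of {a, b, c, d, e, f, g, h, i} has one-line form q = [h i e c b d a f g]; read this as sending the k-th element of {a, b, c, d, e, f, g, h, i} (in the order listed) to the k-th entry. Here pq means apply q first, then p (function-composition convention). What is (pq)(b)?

(pq)(b) = p(q(b)). q(b) = i, then p(i) = i. So (pq)(b) = i.

i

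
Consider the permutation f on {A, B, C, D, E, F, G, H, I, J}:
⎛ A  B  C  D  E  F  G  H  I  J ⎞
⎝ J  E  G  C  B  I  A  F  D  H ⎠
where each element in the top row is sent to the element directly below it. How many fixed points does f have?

No element satisfies f(x) = x, so there are 0 fixed points.

0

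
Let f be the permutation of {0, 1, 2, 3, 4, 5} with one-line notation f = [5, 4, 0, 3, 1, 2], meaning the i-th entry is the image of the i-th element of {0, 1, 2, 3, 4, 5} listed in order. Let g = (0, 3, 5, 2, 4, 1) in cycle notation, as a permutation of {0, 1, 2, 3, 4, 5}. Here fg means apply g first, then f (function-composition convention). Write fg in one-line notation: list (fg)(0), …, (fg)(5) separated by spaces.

3 5 1 2 4 0

Chase each element through g then f: 0 → 3 → 3; 1 → 0 → 5; 2 → 4 → 1; 3 → 5 → 2; 4 → 1 → 4; 5 → 2 → 0.
So fg in one-line form is 3 5 1 2 4 0.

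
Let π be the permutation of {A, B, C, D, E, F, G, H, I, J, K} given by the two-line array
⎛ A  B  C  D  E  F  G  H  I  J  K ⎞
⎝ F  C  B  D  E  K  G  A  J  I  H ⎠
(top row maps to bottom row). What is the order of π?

Decomposing into disjoint cycles gives cycle lengths 4, 2, 2, 1, 1, 1.
The order of π is the least common multiple of its cycle lengths: lcm(4, 2, 2) = 4.

4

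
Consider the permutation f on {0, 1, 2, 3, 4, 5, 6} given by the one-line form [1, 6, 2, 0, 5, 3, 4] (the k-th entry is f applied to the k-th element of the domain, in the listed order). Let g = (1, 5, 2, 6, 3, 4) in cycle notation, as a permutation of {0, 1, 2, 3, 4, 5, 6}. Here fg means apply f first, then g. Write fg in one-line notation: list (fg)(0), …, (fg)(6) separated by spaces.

(fg)(x) = g(f(x)). Computing each image: g(f(0)) = g(1) = 5, g(f(1)) = g(6) = 3, g(f(2)) = g(2) = 6, g(f(3)) = g(0) = 0, g(f(4)) = g(5) = 2, g(f(5)) = g(3) = 4, g(f(6)) = g(4) = 1.
Hence fg = [5 3 6 0 2 4 1].

5 3 6 0 2 4 1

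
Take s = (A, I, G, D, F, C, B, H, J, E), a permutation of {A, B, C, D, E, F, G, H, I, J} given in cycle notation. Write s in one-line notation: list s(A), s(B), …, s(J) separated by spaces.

I H B F A C D J G E

Each element maps to the next entry in its cycle (wrapping to the front): A↦I, B↦H, C↦B, D↦F, E↦A, F↦C, G↦D, H↦J, I↦G, J↦E.
So the one-line form is I H B F A C D J G E.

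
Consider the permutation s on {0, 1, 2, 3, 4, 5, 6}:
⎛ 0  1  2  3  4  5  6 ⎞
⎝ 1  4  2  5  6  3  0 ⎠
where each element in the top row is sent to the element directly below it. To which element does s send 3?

5

The entry below 3 in the array is 5, so s(3) = 5.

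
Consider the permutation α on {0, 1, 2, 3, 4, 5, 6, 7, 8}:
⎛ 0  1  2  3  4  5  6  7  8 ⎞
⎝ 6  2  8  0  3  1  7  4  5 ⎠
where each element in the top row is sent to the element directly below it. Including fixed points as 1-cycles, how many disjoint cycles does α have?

The cycle decomposition is (0, 6, 7, 4, 3)(1, 2, 8, 5), which has 2 cycles (counting 1-cycles).

2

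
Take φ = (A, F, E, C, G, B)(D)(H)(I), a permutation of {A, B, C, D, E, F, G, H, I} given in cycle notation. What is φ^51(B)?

E

B lies in the 6-cycle (A, F, E, C, G, B).
Since the cycle has length 6, φ^51 acts on it the same as φ^3 (51 mod 6 = 3).
Advancing 3 steps from B: B → A → F → E.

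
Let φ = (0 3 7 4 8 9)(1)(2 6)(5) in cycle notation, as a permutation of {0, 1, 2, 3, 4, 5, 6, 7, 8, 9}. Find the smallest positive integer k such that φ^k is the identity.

6

The disjoint cycles have lengths 6, 2, 1, 1.
The order is lcm(6, 2) = 6.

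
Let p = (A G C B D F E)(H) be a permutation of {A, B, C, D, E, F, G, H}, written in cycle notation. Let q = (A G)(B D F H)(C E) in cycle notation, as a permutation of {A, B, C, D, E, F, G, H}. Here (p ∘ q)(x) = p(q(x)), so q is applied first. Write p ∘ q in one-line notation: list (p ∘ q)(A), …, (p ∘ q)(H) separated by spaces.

C F A E B H G D

For each element, apply q then p: A → G → C; B → D → F; C → E → A; D → F → E; E → C → B; F → H → H; G → A → G; H → B → D.
So p ∘ q in one-line form is C F A E B H G D.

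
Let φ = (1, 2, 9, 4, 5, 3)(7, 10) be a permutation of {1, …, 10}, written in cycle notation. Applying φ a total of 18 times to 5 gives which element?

5

5 lies in the 6-cycle (1, 2, 9, 4, 5, 3).
Since the cycle has length 6, φ^18 acts on it the same as φ^0 (18 mod 6 = 0).
So φ^18(5) = 5.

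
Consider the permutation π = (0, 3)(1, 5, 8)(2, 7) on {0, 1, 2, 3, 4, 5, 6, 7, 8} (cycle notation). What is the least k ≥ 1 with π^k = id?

The cycle type of π is (3, 2, 2, 1, 1).
Since disjoint cycles commute, ord(π) = lcm(3, 2, 2) = 6.

6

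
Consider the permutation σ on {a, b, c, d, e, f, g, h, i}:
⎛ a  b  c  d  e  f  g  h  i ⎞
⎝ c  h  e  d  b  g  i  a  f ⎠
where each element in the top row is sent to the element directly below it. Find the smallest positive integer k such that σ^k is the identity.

15

Decomposing into disjoint cycles gives cycle lengths 5, 3, 1.
The order of σ is the least common multiple of its cycle lengths: lcm(5, 3) = 15.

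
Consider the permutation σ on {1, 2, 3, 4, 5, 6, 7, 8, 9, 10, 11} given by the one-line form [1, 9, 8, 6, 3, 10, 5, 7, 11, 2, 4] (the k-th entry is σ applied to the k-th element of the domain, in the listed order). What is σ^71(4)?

11

Tracing 4 → 6 → … returns to 4 after 6 steps, so 4 lies in a 6-cycle (2, 9, 11, 4, 6, 10).
On a 6-cycle, σ^6 is the identity, so σ^71 = σ^5 there (71 ≡ 5 mod 6).
Stepping 5 places around the cycle: 4 → 6 → 10 → 2 → 9 → 11.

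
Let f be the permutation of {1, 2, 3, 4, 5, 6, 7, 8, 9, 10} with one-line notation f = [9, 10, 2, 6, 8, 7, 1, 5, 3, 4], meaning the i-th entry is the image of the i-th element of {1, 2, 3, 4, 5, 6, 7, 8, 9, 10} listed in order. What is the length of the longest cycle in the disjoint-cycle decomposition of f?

8

Decomposing into disjoint cycles gives (1, 9, 3, 2, 10, 4, 6, 7)(5, 8); the longest has length 8.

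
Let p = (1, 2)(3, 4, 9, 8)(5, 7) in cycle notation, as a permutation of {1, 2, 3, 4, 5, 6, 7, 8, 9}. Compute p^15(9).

9 lies in the 4-cycle (3, 4, 9, 8).
Since the cycle has length 4, p^15 acts on it the same as p^3 (15 mod 4 = 3).
Stepping 3 places around the cycle: 9 → 8 → 3 → 4.

4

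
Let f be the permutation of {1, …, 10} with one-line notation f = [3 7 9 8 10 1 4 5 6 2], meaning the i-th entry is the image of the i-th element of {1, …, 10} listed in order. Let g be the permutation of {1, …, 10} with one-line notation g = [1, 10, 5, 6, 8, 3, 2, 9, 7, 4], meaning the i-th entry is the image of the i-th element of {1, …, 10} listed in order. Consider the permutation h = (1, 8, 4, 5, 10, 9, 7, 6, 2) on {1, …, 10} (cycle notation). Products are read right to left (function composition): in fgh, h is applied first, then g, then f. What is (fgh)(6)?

2

(fgh)(6) = f(g(h(6))). h(6) = 2, then g(2) = 10, then f(10) = 2, so the result is 2.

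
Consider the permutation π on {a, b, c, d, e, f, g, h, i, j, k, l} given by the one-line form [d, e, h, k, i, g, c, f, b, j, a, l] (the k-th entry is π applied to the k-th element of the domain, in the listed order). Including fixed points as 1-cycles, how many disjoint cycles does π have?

The cycle decomposition is (a d k)(b e i)(c h f g)(j)(l), which has 5 cycles (counting 1-cycles).

5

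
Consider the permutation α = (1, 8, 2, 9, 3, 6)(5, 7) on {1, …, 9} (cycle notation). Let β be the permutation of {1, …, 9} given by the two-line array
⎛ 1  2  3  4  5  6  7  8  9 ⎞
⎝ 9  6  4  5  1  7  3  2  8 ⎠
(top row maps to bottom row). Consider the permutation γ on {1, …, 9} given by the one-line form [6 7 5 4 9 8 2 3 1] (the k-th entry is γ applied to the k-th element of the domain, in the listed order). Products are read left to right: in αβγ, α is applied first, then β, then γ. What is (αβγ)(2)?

(αβγ)(2) = γ(β(α(2))). α(2) = 9, then β(9) = 8, then γ(8) = 3, so the result is 3.

3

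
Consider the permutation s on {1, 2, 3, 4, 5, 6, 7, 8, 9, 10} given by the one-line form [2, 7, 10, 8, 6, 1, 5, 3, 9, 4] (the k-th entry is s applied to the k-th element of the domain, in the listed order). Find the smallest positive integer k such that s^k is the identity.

20

Decomposing into disjoint cycles gives cycle lengths 5, 4, 1.
The order of s is the least common multiple of its cycle lengths: lcm(5, 4) = 20.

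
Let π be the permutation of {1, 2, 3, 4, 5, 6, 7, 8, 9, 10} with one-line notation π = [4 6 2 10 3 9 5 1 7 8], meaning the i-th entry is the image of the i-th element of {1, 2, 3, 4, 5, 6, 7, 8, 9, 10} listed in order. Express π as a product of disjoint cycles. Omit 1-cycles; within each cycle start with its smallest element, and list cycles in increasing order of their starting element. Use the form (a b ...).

(1 4 10 8)(2 6 9 7 5 3)

Iterating π from 1 gives 1 → 4 → 10 → 8 → 1; that is the 4-cycle (1 4 10 8).
Repeating from the next unused element and collecting all non-trivial cycles gives (1 4 10 8)(2 6 9 7 5 3).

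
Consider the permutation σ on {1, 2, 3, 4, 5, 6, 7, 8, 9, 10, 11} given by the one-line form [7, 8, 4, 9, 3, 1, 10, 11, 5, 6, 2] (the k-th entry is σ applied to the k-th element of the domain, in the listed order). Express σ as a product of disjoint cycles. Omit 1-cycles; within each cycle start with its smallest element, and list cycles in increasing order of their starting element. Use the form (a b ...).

(1 7 10 6)(2 8 11)(3 4 9 5)

Iterating σ from 1 gives 1 → 7 → 10 → 6 → 1; that is the 4-cycle (1 7 10 6).
Continuing from each remaining unvisited element yields (1 7 10 6)(2 8 11)(3 4 9 5).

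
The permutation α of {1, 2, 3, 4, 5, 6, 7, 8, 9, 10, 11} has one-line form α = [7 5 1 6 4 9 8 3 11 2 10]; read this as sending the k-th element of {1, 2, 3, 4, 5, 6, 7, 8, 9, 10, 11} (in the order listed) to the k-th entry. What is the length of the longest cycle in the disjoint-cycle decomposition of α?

7

Decomposing into disjoint cycles gives (1, 7, 8, 3)(2, 5, 4, 6, 9, 11, 10); the longest has length 7.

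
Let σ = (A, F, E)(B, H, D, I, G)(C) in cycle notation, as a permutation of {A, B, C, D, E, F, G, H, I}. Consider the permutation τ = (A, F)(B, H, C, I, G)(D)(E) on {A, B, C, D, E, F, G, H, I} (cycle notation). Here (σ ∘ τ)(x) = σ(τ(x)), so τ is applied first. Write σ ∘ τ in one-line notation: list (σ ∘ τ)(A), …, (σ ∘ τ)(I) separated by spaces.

E D G I A F H C B

For each element, apply τ then σ: A → F → E; B → H → D; C → I → G; D → D → I; E → E → A; F → A → F; G → B → H; H → C → C; I → G → B.
Collecting the images, σ ∘ τ = [E D G I A F H C B].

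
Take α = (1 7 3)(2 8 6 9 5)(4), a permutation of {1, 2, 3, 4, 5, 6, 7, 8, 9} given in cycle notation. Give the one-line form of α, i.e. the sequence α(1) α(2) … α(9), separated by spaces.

Each element maps to the next entry in its cycle (wrapping to the front): 1→7, 2→8, 3→1, 4→4, 5→2, 6→9, 7→3, 8→6, 9→5.
Listing these in domain order gives 7 8 1 4 2 9 3 6 5.

7 8 1 4 2 9 3 6 5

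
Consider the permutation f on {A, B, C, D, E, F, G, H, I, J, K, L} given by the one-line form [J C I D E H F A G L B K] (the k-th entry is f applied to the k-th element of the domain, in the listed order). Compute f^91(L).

Tracing L → K → … returns to L after 10 steps, so L lies in a 10-cycle (A, J, L, K, B, C, I, G, F, H).
Powers repeat with period 10 on this cycle, and 91 mod 10 = 1, so f^91(L) = f^1(L).
Advancing 1 step from L: L → K.

K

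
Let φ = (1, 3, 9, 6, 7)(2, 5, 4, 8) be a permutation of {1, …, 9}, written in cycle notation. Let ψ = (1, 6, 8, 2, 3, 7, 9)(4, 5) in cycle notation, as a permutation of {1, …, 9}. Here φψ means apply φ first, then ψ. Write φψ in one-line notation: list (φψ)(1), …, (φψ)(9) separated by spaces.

(φψ)(x) = ψ(φ(x)). Computing each image: ψ(φ(1)) = ψ(3) = 7, ψ(φ(2)) = ψ(5) = 4, ψ(φ(3)) = ψ(9) = 1, ψ(φ(4)) = ψ(8) = 2, ψ(φ(5)) = ψ(4) = 5, ψ(φ(6)) = ψ(7) = 9, ψ(φ(7)) = ψ(1) = 6, ψ(φ(8)) = ψ(2) = 3, ψ(φ(9)) = ψ(6) = 8.
Hence φψ = [7 4 1 2 5 9 6 3 8].

7 4 1 2 5 9 6 3 8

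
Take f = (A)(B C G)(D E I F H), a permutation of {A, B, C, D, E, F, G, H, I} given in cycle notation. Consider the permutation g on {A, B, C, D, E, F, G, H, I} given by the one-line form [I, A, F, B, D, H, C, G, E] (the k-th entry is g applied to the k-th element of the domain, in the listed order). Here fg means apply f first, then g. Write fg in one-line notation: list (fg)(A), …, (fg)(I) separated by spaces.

I F C D E G A B H

Chase each element through f then g: A → A → I; B → C → F; C → G → C; D → E → D; E → I → E; F → H → G; G → B → A; H → D → B; I → F → H.
So fg in one-line form is I F C D E G A B H.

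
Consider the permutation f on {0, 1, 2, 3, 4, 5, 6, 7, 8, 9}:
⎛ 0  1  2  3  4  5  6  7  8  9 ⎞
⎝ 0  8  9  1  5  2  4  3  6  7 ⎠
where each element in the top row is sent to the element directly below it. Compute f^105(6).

Tracing 6 → 4 → … returns to 6 after 9 steps, so 6 lies in a 9-cycle (1 8 6 4 5 2 9 7 3).
Since the cycle has length 9, f^105 acts on it the same as f^6 (105 mod 9 = 6).
Advancing 6 steps from 6: 6 → 4 → 5 → 2 → 9 → 7 → 3.

3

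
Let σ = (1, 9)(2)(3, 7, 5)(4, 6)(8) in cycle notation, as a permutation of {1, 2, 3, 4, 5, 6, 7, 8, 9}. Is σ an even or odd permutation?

even

The cycle lengths are 3, 2, 2, 1, 1.
A cycle is odd iff its length is even; σ has 2 even-length cycles, so sgn(σ) = (−1)^2 and σ is even.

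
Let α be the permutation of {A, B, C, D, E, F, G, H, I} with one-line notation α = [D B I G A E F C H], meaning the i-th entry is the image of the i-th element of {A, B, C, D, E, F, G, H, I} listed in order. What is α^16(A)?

D

Tracing A → D → … returns to A after 5 steps, so A lies in a 5-cycle (A D G F E).
Powers repeat with period 5 on this cycle, and 16 mod 5 = 1, so α^16(A) = α^1(A).
Stepping 1 place around the cycle: A → D.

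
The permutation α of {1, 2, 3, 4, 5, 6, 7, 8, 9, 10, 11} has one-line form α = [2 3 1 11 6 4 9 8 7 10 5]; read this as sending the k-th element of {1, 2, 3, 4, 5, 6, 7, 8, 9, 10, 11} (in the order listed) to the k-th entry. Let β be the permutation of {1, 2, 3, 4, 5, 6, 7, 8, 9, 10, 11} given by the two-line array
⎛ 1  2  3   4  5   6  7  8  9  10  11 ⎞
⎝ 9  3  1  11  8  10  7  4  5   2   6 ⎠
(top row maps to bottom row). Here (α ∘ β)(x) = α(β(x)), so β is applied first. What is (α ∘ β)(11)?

First apply β: β(11) = 6, then α(6) = 4. Thus (α ∘ β)(11) = 4.

4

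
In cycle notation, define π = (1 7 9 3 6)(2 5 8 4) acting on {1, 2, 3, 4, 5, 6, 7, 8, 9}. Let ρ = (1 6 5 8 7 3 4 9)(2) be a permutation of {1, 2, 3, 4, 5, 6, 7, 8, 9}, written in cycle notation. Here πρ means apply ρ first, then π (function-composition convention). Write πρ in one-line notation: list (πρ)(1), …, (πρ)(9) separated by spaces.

1 5 2 3 4 8 6 9 7

Chase each element through ρ then π: 1 → 6 → 1; 2 → 2 → 5; 3 → 4 → 2; 4 → 9 → 3; 5 → 8 → 4; 6 → 5 → 8; 7 → 3 → 6; 8 → 7 → 9; 9 → 1 → 7.
So πρ in one-line form is 1 5 2 3 4 8 6 9 7.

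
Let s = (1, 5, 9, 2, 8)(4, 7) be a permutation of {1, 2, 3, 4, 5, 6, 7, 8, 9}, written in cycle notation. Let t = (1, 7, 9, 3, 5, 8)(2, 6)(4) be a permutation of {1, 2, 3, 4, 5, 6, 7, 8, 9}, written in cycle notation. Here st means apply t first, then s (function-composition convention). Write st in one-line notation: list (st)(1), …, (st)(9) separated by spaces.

Chase each element through t then s: 1 → 7 → 4; 2 → 6 → 6; 3 → 5 → 9; 4 → 4 → 7; 5 → 8 → 1; 6 → 2 → 8; 7 → 9 → 2; 8 → 1 → 5; 9 → 3 → 3.
Collecting the images, st = [4 6 9 7 1 8 2 5 3].

4 6 9 7 1 8 2 5 3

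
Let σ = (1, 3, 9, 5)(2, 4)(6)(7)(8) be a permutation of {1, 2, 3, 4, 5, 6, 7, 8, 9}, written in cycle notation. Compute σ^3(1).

5

1 lies in the 4-cycle (1, 3, 9, 5).
Stepping 3 places around the cycle: 1 → 3 → 9 → 5.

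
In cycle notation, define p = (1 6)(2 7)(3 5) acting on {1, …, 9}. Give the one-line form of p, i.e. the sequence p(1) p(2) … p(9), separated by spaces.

Reading each image from the cycles: 1→6, 2→7, 3→5, 4→4, 5→3, 6→1, 7→2, 8→8, 9→9.
Listing these in domain order gives 6 7 5 4 3 1 2 8 9.

6 7 5 4 3 1 2 8 9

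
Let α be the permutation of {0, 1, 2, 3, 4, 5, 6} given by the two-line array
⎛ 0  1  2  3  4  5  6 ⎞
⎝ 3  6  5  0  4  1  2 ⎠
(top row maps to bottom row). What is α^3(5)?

Tracing 5 → 1 → … returns to 5 after 4 steps, so 5 lies in a 4-cycle (1 6 2 5).
Advancing 3 steps from 5: 5 → 1 → 6 → 2.

2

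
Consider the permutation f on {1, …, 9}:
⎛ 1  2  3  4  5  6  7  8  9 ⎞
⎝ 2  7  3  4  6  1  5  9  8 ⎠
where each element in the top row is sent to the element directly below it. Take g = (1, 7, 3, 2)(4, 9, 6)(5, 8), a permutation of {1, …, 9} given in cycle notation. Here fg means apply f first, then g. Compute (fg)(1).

1

First apply f: f(1) = 2, then g(2) = 1. Thus (fg)(1) = 1.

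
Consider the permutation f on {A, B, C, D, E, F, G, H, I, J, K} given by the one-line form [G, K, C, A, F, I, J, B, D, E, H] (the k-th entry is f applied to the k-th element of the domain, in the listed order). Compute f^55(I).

Tracing I → D → … returns to I after 7 steps, so I lies in a 7-cycle (A G J E F I D).
Since the cycle has length 7, f^55 acts on it the same as f^6 (55 mod 7 = 6).
Stepping 6 places around the cycle: I → D → A → G → J → E → F.

F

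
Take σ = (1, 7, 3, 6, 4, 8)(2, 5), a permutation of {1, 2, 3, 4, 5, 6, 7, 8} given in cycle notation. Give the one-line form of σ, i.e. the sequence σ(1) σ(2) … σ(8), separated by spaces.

7 5 6 8 2 4 3 1

Each element maps to the next entry in its cycle (wrapping to the front): 1↦7, 2↦5, 3↦6, 4↦8, 5↦2, 6↦4, 7↦3, 8↦1.
So the one-line form is 7 5 6 8 2 4 3 1.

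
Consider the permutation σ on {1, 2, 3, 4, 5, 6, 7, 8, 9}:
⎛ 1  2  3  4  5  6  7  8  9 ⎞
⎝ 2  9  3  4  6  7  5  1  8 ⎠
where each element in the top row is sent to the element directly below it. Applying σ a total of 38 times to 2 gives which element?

Tracing 2 → 9 → … returns to 2 after 4 steps, so 2 lies in a 4-cycle (1 2 9 8).
On a 4-cycle, σ^4 is the identity, so σ^38 = σ^2 there (38 ≡ 2 mod 4).
Stepping 2 places around the cycle: 2 → 9 → 8.

8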